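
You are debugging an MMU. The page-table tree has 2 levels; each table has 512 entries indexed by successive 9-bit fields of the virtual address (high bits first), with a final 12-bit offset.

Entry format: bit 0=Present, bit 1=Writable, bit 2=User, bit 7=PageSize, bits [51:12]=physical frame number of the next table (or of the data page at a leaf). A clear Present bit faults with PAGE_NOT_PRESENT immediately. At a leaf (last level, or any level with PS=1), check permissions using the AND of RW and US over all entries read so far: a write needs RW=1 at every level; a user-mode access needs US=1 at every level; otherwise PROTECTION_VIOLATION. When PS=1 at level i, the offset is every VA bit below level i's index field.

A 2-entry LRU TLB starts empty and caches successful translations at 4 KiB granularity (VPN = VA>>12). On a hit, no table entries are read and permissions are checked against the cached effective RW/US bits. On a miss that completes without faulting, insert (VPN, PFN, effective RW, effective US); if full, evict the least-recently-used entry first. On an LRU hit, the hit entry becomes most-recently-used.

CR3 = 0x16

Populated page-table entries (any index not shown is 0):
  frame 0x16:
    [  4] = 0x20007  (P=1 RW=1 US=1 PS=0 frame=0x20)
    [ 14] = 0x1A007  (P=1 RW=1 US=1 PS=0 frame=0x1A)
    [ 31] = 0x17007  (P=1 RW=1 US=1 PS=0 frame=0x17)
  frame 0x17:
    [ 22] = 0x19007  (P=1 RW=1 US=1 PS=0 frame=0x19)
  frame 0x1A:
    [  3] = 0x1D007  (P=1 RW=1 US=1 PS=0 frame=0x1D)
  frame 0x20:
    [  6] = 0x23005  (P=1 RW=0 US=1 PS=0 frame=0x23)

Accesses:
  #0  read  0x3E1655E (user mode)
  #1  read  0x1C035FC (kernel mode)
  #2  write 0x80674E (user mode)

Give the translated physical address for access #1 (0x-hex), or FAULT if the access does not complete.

Per-access translation:
#0 VA=0x3E1655E (r,user):
  L0: frame=0x16 idx=31 entry=0x17007 [P=1 RW=1 US=1 PS=0]
  L1: frame=0x17 idx=22 entry=0x19007 [P=1 RW=1 US=1 PS=0]
  ⇒ phys 0x1955E  [2 reads]
#1 VA=0x1C035FC (r,kernel):
  L0: frame=0x16 idx=14 entry=0x1A007 [P=1 RW=1 US=1 PS=0]
  L1: frame=0x1A idx=3 entry=0x1D007 [P=1 RW=1 US=1 PS=0]
  ⇒ phys 0x1D5FC  [2 reads]
#2 VA=0x80674E (w,user):
  L0: frame=0x16 idx=4 entry=0x20007 [P=1 RW=1 US=1 PS=0]
  L1: frame=0x20 idx=6 entry=0x23005 [P=1 RW=0 US=1 PS=0]
  ⇒ fault: PROTECTION_VIOLATION  — 2 lookups

Access #1 PA: 0x1D5FC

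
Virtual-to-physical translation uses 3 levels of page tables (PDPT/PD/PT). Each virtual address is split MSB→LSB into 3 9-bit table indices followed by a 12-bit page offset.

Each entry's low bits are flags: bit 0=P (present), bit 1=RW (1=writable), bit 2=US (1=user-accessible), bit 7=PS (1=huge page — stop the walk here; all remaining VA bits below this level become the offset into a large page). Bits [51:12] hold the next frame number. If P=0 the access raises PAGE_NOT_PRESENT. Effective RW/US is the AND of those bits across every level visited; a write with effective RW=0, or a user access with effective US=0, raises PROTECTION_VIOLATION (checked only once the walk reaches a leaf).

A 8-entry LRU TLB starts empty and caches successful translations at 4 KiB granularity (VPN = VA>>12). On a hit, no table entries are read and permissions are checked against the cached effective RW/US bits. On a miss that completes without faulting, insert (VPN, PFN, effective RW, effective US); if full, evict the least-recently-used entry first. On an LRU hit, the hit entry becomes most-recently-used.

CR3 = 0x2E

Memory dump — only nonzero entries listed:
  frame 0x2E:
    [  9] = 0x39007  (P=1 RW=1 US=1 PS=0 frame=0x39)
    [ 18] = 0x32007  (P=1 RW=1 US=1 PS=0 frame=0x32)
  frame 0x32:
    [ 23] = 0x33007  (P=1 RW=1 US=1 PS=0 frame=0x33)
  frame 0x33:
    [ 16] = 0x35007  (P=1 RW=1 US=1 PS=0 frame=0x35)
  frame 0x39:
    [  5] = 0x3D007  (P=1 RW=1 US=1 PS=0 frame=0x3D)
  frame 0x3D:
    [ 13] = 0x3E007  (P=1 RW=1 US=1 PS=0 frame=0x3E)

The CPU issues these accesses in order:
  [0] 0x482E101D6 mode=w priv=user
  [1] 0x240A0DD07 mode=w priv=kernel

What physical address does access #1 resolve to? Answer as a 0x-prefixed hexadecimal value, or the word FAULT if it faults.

Trace:
#0 VA=0x482E101D6 (w,user):
  [0] read 0x2E idx=18: raw=0x32007 flags P=1 W=1 U=1 S=0
  [1] read 0x32 idx=23: raw=0x33007 flags P=1 W=1 U=1 S=0
  [2] read 0x33 idx=16: raw=0x35007 flags P=1 W=1 U=1 S=0
  ✓ 0x351D6  — 3 lookups
#1 VA=0x240A0DD07 (w,kernel):
  [0] read 0x2E idx=9: raw=0x39007 flags P=1 W=1 U=1 S=0
  [1] read 0x39 idx=5: raw=0x3D007 flags P=1 W=1 U=1 S=0
  [2] read 0x3D idx=13: raw=0x3E007 flags P=1 W=1 U=1 S=0
  ✓ 0x3ED07  — 3 lookups

Access #1 PA: 0x3ED07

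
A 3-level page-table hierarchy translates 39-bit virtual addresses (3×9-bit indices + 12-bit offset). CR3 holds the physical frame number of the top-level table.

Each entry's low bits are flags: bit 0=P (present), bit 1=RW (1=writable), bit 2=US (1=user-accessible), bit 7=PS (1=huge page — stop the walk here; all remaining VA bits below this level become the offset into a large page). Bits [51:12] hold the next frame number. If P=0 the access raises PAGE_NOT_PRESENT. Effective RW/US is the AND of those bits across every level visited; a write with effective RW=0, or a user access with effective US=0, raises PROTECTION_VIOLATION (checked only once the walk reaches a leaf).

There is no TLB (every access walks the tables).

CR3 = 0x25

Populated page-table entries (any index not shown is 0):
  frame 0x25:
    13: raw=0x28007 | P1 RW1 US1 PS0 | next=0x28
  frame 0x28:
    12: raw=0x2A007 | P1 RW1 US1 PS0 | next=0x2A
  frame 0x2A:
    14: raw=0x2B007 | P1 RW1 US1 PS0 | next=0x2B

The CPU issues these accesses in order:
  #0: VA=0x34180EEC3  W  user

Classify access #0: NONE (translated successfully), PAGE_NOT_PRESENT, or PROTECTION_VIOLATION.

Per-access translation:
#0 VA=0x34180EEC3 (w,user):
  L0 @0x25[13] → 0x28007  P=1,RW=1,US=1,PS=0
  L1 @0x28[12] → 0x2A007  P=1,RW=1,US=1,PS=0
  L2 @0x2A[14] → 0x2B007  P=1,RW=1,US=1,PS=0
  → PA=0x2BEC3  (3 entries read)

Access #0 fault: NONE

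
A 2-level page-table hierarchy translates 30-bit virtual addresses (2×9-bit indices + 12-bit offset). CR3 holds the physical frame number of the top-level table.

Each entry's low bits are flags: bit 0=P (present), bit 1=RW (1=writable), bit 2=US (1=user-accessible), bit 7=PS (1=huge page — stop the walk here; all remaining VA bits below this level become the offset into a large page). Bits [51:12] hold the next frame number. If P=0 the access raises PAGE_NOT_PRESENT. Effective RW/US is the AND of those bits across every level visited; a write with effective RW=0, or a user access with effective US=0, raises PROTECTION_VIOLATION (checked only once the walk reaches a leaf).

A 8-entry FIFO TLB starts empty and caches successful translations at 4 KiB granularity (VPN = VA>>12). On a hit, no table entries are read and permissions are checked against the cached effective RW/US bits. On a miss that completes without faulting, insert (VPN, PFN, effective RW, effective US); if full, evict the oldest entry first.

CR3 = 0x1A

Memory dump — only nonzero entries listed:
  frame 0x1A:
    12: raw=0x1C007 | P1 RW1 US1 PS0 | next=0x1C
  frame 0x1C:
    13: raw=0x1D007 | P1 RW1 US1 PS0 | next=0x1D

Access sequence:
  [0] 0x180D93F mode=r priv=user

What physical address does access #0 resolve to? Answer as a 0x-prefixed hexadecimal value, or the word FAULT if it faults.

Per-access translation:
#0 VA=0x180D93F (r,user):
  L0: frame=0x1A idx=12 entry=0x1C007 [P=1 RW=1 US=1 PS=0]
  L1: frame=0x1C idx=13 entry=0x1D007 [P=1 RW=1 US=1 PS=0]
  ⇒ phys 0x1D93F  [2 reads]

Access #0 PA: 0x1D93F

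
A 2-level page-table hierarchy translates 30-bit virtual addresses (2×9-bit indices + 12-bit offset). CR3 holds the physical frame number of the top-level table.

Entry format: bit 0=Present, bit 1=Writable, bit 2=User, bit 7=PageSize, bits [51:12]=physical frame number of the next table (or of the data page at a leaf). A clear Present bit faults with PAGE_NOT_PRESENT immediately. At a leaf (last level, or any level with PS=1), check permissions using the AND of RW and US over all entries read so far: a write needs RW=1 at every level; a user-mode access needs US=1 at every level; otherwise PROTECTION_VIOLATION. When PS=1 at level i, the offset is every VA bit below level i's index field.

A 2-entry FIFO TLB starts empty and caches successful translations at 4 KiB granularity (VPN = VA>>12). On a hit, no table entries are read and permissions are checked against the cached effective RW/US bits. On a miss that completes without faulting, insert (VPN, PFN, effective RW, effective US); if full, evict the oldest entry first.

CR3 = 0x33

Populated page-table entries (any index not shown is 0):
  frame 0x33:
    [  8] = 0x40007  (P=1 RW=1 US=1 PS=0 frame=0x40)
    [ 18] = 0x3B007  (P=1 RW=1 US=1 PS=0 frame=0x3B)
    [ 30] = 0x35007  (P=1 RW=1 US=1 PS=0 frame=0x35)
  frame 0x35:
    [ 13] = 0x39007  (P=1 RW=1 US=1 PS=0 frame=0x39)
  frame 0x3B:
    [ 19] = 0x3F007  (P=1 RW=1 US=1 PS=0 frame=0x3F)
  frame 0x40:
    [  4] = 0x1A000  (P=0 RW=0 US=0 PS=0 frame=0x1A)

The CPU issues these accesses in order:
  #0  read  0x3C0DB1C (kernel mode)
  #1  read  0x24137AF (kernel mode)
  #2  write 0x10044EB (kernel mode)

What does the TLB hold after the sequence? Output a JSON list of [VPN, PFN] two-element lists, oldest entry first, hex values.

Per-access translation:
#0 VA=0x3C0DB1C (r,kernel):
  L0: frame=0x33 idx=30 entry=0x35007 [P=1 RW=1 US=1 PS=0]
  L1: frame=0x35 idx=13 entry=0x39007 [P=1 RW=1 US=1 PS=0]
  → PA=0x39B1C  (2 entries read)
#1 VA=0x24137AF (r,kernel):
  L0: frame=0x33 idx=18 entry=0x3B007 [P=1 RW=1 US=1 PS=0]
  L1: frame=0x3B idx=19 entry=0x3F007 [P=1 RW=1 US=1 PS=0]
  → PA=0x3F7AF  (2 entries read)
#2 VA=0x10044EB (w,kernel):
  L0: frame=0x33 idx=8 entry=0x40007 [P=1 RW=1 US=1 PS=0]
  L1: frame=0x40 idx=4 entry=0x1A000 [P=0 RW=0 US=0 PS=0]
  ⇒ fault: PAGE_NOT_PRESENT  — 2 lookups

TLB: [["0x3C0D", "0x39"], ["0x2413", "0x3F"]]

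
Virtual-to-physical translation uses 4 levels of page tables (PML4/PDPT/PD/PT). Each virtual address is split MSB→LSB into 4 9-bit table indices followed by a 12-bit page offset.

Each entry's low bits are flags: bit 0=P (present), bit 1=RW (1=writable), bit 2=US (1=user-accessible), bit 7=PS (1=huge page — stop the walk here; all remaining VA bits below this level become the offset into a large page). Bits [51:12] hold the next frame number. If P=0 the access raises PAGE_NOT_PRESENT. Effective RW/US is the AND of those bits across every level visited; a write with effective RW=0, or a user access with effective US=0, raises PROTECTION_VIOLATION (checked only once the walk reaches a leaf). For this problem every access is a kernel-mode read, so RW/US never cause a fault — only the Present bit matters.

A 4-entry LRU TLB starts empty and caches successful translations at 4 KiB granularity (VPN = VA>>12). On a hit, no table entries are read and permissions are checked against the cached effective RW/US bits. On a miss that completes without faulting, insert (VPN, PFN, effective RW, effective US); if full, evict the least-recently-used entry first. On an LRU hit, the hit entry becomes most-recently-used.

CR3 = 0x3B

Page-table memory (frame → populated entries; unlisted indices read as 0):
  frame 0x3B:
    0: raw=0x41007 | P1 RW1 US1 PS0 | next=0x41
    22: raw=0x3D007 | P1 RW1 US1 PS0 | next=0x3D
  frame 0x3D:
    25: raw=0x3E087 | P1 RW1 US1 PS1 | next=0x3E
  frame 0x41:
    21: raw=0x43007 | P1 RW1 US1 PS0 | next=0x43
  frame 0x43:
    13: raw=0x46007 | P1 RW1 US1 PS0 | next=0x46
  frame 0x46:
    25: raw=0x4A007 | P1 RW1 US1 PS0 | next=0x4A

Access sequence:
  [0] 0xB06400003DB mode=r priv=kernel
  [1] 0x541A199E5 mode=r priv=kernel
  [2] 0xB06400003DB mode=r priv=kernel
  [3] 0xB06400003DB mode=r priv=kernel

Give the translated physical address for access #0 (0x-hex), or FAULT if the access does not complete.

Walk each access:
#0 VA=0xB06400003DB (r,kernel):
  [0] read 0x3B idx=22: raw=0x3D007 flags P=1 W=1 U=1 S=0
  [1] read 0x3D idx=25: raw=0x3E087 flags P=1 W=1 U=1 S=1
  ⇒ phys 0x3E3DB (huge @L1)  [2 reads]
#1 VA=0x541A199E5 (r,kernel):
  [0] read 0x3B idx=0: raw=0x41007 flags P=1 W=1 U=1 S=0
  [1] read 0x41 idx=21: raw=0x43007 flags P=1 W=1 U=1 S=0
  [2] read 0x43 idx=13: raw=0x46007 flags P=1 W=1 U=1 S=0
  [3] read 0x46 idx=25: raw=0x4A007 flags P=1 W=1 U=1 S=0
  ⇒ phys 0x4A9E5  [4 reads]
#2 VA=0xB06400003DB (r,kernel):
  TLB hit vpn=0xB0640000 → PA=0x3E3DB
#3 VA=0xB06400003DB (r,kernel):
  TLB hit vpn=0xB0640000 → PA=0x3E3DB

Access #0 PA: 0x3E3DB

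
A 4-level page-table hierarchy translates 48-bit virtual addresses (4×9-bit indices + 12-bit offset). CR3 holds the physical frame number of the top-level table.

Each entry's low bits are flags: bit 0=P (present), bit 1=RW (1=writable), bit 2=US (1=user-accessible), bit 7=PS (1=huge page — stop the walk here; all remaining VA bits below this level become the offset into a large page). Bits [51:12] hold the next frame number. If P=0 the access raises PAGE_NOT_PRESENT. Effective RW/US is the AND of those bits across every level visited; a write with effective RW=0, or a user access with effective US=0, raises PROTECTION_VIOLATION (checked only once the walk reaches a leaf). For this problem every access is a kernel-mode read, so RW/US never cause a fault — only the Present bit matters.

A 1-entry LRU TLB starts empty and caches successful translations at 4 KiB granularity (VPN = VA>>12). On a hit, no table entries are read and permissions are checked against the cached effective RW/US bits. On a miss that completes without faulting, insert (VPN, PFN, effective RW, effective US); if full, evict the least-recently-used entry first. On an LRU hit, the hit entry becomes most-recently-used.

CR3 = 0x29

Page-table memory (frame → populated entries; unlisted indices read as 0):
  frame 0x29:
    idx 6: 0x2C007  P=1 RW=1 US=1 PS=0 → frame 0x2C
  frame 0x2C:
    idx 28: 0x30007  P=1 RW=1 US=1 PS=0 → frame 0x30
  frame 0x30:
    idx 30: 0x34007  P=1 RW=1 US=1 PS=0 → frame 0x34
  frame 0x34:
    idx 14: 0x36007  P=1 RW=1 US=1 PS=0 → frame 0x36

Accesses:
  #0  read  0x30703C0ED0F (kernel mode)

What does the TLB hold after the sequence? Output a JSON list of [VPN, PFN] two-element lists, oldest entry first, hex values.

Walk each access:
#0 VA=0x30703C0ED0F (r,kernel):
  [0] read 0x29 idx=6: raw=0x2C007 flags P=1 W=1 U=1 S=0
  [1] read 0x2C idx=28: raw=0x30007 flags P=1 W=1 U=1 S=0
  [2] read 0x30 idx=30: raw=0x34007 flags P=1 W=1 U=1 S=0
  [3] read 0x34 idx=14: raw=0x36007 flags P=1 W=1 U=1 S=0
  ✓ 0x36D0F  — 4 lookups

TLB: [["0x30703C0E", "0x36"]]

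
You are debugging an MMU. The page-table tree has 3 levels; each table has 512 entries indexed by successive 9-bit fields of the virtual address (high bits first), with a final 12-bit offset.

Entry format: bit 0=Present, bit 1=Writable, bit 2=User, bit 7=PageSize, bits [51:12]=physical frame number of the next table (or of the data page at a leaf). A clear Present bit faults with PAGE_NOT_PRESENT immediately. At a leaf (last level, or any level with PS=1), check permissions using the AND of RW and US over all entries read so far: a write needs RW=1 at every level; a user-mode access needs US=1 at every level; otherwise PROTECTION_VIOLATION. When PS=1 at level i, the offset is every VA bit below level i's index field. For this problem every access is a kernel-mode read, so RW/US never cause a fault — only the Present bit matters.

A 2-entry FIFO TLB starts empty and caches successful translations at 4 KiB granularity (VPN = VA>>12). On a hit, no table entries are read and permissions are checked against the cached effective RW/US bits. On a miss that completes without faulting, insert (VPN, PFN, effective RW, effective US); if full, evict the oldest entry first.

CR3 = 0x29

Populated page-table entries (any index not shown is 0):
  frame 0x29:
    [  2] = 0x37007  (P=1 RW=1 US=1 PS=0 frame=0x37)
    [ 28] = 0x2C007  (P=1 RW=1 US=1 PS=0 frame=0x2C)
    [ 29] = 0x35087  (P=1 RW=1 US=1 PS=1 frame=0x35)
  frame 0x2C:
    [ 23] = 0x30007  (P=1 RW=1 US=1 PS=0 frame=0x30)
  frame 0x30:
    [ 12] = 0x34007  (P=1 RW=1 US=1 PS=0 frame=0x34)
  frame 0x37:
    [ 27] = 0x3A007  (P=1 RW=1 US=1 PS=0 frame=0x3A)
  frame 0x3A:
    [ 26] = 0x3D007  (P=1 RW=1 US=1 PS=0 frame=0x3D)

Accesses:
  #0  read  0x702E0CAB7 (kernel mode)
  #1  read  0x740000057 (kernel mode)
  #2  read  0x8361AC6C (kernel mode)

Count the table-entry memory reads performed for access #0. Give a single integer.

Per-access translation:
#0 VA=0x702E0CAB7 (r,kernel):
  [0] read 0x29 idx=28: raw=0x2C007 flags P=1 W=1 U=1 S=0
  [1] read 0x2C idx=23: raw=0x30007 flags P=1 W=1 U=1 S=0
  [2] read 0x30 idx=12: raw=0x34007 flags P=1 W=1 U=1 S=0
  ⇒ phys 0x34AB7  [3 reads]
#1 VA=0x740000057 (r,kernel):
  [0] read 0x29 idx=29: raw=0x35087 flags P=1 W=1 U=1 S=1
  ⇒ phys 0x35057 (huge @L0)  [1 reads]
#2 VA=0x8361AC6C (r,kernel):
  [0] read 0x29 idx=2: raw=0x37007 flags P=1 W=1 U=1 S=0
  [1] read 0x37 idx=27: raw=0x3A007 flags P=1 W=1 U=1 S=0
  [2] read 0x3A idx=26: raw=0x3D007 flags P=1 W=1 U=1 S=0
  ⇒ phys 0x3DC6C  [3 reads]

Entries read for #0: 3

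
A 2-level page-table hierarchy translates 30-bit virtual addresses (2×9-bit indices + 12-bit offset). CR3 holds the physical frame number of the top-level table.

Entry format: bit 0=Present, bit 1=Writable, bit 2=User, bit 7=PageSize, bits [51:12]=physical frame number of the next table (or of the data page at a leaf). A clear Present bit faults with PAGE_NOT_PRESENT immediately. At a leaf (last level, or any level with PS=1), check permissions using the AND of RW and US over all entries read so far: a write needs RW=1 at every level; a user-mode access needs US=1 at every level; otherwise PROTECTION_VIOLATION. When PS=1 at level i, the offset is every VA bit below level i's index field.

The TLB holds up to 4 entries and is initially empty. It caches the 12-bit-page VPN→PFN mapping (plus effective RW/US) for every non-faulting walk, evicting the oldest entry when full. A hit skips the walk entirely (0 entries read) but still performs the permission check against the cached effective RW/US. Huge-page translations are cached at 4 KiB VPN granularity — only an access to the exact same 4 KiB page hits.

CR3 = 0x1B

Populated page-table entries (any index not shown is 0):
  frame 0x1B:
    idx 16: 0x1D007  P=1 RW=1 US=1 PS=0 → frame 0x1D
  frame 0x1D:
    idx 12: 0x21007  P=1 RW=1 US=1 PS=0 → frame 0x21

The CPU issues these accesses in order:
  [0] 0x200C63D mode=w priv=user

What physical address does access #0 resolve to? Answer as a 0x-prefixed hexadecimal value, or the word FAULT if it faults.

Per-access translation:
#0 VA=0x200C63D (w,user):
  [0] read 0x1B idx=16: raw=0x1D007 flags P=1 W=1 U=1 S=0
  [1] read 0x1D idx=12: raw=0x21007 flags P=1 W=1 U=1 S=0
  ✓ 0x2163D  — 2 lookups

Access #0 PA: 0x2163D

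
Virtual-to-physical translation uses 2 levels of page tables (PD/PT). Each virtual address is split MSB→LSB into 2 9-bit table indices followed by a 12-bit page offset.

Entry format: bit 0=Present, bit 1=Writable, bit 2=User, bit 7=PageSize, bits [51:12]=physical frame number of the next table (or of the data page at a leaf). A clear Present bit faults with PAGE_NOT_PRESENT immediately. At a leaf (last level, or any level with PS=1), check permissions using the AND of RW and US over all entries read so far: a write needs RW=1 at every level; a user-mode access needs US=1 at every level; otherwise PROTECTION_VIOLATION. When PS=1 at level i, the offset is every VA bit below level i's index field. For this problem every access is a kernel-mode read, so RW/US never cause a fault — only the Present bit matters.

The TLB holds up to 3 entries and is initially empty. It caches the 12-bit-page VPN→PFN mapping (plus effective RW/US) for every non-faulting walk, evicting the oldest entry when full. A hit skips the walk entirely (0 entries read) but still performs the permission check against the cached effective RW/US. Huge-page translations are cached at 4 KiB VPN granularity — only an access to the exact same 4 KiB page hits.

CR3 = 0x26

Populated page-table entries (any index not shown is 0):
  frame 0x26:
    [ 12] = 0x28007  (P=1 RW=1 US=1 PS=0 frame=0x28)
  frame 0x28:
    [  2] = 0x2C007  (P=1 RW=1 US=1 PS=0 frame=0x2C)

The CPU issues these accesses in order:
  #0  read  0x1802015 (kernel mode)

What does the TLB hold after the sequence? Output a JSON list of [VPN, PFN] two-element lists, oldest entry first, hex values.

Walk each access:
#0 VA=0x1802015 (r,kernel):
  L0 @0x26[12] → 0x28007  P=1,RW=1,US=1,PS=0
  L1 @0x28[2] → 0x2C007  P=1,RW=1,US=1,PS=0
  ⇒ phys 0x2C015  [2 reads]

TLB: [["0x1802", "0x2C"]]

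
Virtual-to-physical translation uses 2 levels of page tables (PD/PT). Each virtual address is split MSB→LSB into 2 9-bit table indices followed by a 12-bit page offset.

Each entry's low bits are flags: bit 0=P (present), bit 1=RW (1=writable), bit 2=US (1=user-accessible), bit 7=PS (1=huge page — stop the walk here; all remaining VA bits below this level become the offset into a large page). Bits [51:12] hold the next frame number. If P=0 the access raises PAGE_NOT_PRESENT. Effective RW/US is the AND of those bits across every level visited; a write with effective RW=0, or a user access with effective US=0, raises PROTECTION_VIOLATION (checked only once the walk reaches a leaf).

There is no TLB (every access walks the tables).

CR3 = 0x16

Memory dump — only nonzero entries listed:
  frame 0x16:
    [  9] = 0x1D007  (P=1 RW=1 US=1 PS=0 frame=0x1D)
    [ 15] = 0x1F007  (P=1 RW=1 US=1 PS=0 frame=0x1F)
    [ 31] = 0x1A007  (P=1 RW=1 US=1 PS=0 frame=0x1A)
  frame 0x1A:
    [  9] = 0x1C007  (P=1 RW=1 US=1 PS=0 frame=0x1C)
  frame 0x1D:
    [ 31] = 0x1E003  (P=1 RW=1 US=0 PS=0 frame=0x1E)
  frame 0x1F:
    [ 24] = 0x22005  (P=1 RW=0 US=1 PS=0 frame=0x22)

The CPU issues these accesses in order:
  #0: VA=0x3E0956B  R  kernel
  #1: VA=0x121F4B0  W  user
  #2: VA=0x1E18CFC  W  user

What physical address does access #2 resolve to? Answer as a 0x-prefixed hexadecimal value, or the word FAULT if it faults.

Trace:
#0 VA=0x3E0956B (r,kernel):
  [0] read 0x16 idx=31: raw=0x1A007 flags P=1 W=1 U=1 S=0
  [1] read 0x1A idx=9: raw=0x1C007 flags P=1 W=1 U=1 S=0
  ✓ 0x1C56B  — 2 lookups
#1 VA=0x121F4B0 (w,user):
  [0] read 0x16 idx=9: raw=0x1D007 flags P=1 W=1 U=1 S=0
  [1] read 0x1D idx=31: raw=0x1E003 flags P=1 W=1 U=0 S=0
  ✗ PROTECTION_VIOLATION  [2 reads]
#2 VA=0x1E18CFC (w,user):
  [0] read 0x16 idx=15: raw=0x1F007 flags P=1 W=1 U=1 S=0
  [1] read 0x1F idx=24: raw=0x22005 flags P=1 W=0 U=1 S=0
  ✗ PROTECTION_VIOLATION  [2 reads]

Access #2 PA: FAULT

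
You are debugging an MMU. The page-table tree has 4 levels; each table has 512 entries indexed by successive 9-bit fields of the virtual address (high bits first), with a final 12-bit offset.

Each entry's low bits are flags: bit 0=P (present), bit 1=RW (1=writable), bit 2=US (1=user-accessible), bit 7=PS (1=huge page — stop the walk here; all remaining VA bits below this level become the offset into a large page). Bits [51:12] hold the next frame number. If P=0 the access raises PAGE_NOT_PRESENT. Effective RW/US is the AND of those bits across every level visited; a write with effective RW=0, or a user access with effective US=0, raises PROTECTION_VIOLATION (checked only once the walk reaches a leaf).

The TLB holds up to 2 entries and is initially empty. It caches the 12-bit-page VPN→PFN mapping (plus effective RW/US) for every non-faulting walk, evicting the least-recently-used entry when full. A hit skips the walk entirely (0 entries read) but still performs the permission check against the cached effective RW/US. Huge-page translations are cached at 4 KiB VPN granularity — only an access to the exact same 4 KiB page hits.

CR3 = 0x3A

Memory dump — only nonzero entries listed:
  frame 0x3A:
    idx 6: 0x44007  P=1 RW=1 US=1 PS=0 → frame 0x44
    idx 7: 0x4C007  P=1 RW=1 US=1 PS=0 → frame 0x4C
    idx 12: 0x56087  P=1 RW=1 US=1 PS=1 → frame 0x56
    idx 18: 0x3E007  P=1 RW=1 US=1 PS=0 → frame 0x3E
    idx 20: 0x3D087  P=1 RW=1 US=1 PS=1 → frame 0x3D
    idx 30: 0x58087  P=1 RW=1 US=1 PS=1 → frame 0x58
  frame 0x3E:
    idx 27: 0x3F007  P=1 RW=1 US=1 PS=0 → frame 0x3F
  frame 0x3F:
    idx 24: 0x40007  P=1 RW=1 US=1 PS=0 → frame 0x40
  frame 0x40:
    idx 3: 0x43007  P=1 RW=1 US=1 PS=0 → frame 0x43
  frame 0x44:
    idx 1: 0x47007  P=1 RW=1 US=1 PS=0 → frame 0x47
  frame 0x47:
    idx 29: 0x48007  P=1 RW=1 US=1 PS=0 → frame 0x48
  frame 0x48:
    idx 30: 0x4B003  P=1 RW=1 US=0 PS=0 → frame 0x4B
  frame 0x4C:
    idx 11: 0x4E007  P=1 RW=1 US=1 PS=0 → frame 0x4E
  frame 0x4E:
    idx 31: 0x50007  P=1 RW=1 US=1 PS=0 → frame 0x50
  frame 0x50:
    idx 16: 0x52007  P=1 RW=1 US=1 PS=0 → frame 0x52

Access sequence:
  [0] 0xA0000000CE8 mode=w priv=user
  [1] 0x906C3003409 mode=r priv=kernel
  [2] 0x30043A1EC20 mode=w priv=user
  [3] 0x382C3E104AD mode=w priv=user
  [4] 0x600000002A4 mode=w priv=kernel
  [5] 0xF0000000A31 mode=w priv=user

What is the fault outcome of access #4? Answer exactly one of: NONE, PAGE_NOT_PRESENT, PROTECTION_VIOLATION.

Per-access translation:
#0 VA=0xA0000000CE8 (w,user):
  lvl0: tbl 0x3A, slot 20 ⇒ 0x3D087 (P1/RW1/US1/PS1)
  ⇒ phys 0x3DCE8 (huge @L0)  [1 reads]
#1 VA=0x906C3003409 (r,kernel):
  lvl0: tbl 0x3A, slot 18 ⇒ 0x3E007 (P1/RW1/US1/PS0)
  lvl1: tbl 0x3E, slot 27 ⇒ 0x3F007 (P1/RW1/US1/PS0)
  lvl2: tbl 0x3F, slot 24 ⇒ 0x40007 (P1/RW1/US1/PS0)
  lvl3: tbl 0x40, slot 3 ⇒ 0x43007 (P1/RW1/US1/PS0)
  ⇒ phys 0x43409  [4 reads]
#2 VA=0x30043A1EC20 (w,user):
  lvl0: tbl 0x3A, slot 6 ⇒ 0x44007 (P1/RW1/US1/PS0)
  lvl1: tbl 0x44, slot 1 ⇒ 0x47007 (P1/RW1/US1/PS0)
  lvl2: tbl 0x47, slot 29 ⇒ 0x48007 (P1/RW1/US1/PS0)
  lvl3: tbl 0x48, slot 30 ⇒ 0x4B003 (P1/RW1/US0/PS0)
  ✗ PROTECTION_VIOLATION  [4 reads]
#3 VA=0x382C3E104AD (w,user):
  lvl0: tbl 0x3A, slot 7 ⇒ 0x4C007 (P1/RW1/US1/PS0)
  lvl1: tbl 0x4C, slot 11 ⇒ 0x4E007 (P1/RW1/US1/PS0)
  lvl2: tbl 0x4E, slot 31 ⇒ 0x50007 (P1/RW1/US1/PS0)
  lvl3: tbl 0x50, slot 16 ⇒ 0x52007 (P1/RW1/US1/PS0)
  ⇒ phys 0x524AD  [4 reads]
#4 VA=0x600000002A4 (w,kernel):
  lvl0: tbl 0x3A, slot 12 ⇒ 0x56087 (P1/RW1/US1/PS1)
  ⇒ phys 0x562A4 (huge @L0)  [1 reads]
#5 VA=0xF0000000A31 (w,user):
  lvl0: tbl 0x3A, slot 30 ⇒ 0x58087 (P1/RW1/US1/PS1)
  ⇒ phys 0x58A31 (huge @L0)  [1 reads]

Access #4 fault: NONE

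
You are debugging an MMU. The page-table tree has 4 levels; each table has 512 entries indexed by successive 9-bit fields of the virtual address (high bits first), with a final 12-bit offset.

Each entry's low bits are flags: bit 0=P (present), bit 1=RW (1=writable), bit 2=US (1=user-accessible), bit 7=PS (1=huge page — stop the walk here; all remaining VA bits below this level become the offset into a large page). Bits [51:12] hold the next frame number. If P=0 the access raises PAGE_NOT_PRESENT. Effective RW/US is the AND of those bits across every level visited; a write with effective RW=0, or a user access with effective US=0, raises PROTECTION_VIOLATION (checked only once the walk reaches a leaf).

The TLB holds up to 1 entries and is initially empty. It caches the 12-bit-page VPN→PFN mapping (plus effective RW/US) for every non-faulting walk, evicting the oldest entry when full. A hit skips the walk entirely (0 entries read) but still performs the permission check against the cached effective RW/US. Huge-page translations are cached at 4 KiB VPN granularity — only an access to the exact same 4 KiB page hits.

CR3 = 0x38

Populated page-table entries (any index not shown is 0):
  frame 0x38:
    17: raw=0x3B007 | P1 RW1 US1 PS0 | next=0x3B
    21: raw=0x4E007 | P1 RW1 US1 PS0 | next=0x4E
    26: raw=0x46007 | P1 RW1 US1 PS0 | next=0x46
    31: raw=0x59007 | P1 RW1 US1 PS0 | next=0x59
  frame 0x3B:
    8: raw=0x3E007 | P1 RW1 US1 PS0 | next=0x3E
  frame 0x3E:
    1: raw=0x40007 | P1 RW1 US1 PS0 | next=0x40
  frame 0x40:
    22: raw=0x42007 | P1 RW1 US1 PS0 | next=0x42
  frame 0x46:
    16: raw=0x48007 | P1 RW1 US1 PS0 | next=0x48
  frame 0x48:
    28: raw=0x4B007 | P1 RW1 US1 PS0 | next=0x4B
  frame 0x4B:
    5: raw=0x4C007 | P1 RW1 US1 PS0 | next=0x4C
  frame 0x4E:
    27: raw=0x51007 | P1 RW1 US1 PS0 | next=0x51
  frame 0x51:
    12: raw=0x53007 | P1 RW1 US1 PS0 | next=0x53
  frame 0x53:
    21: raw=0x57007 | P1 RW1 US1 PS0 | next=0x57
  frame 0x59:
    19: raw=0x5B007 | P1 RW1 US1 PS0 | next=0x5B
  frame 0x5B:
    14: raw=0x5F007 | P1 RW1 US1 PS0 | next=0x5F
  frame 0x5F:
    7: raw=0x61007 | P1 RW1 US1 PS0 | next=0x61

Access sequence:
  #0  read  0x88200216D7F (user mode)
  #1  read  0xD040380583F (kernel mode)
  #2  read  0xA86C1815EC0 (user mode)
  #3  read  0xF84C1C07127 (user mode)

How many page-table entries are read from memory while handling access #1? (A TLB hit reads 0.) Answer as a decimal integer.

Walk each access:
#0 VA=0x88200216D7F (r,user):
  [0] read 0x38 idx=17: raw=0x3B007 flags P=1 W=1 U=1 S=0
  [1] read 0x3B idx=8: raw=0x3E007 flags P=1 W=1 U=1 S=0
  [2] read 0x3E idx=1: raw=0x40007 flags P=1 W=1 U=1 S=0
  [3] read 0x40 idx=22: raw=0x42007 flags P=1 W=1 U=1 S=0
  → PA=0x42D7F  (4 entries read)
#1 VA=0xD040380583F (r,kernel):
  [0] read 0x38 idx=26: raw=0x46007 flags P=1 W=1 U=1 S=0
  [1] read 0x46 idx=16: raw=0x48007 flags P=1 W=1 U=1 S=0
  [2] read 0x48 idx=28: raw=0x4B007 flags P=1 W=1 U=1 S=0
  [3] read 0x4B idx=5: raw=0x4C007 flags P=1 W=1 U=1 S=0
  → PA=0x4C83F  (4 entries read)
#2 VA=0xA86C1815EC0 (r,user):
  [0] read 0x38 idx=21: raw=0x4E007 flags P=1 W=1 U=1 S=0
  [1] read 0x4E idx=27: raw=0x51007 flags P=1 W=1 U=1 S=0
  [2] read 0x51 idx=12: raw=0x53007 flags P=1 W=1 U=1 S=0
  [3] read 0x53 idx=21: raw=0x57007 flags P=1 W=1 U=1 S=0
  → PA=0x57EC0  (4 entries read)
#3 VA=0xF84C1C07127 (r,user):
  [0] read 0x38 idx=31: raw=0x59007 flags P=1 W=1 U=1 S=0
  [1] read 0x59 idx=19: raw=0x5B007 flags P=1 W=1 U=1 S=0
  [2] read 0x5B idx=14: raw=0x5F007 flags P=1 W=1 U=1 S=0
  [3] read 0x5F idx=7: raw=0x61007 flags P=1 W=1 U=1 S=0
  → PA=0x61127  (4 entries read)

Entries read for #1: 4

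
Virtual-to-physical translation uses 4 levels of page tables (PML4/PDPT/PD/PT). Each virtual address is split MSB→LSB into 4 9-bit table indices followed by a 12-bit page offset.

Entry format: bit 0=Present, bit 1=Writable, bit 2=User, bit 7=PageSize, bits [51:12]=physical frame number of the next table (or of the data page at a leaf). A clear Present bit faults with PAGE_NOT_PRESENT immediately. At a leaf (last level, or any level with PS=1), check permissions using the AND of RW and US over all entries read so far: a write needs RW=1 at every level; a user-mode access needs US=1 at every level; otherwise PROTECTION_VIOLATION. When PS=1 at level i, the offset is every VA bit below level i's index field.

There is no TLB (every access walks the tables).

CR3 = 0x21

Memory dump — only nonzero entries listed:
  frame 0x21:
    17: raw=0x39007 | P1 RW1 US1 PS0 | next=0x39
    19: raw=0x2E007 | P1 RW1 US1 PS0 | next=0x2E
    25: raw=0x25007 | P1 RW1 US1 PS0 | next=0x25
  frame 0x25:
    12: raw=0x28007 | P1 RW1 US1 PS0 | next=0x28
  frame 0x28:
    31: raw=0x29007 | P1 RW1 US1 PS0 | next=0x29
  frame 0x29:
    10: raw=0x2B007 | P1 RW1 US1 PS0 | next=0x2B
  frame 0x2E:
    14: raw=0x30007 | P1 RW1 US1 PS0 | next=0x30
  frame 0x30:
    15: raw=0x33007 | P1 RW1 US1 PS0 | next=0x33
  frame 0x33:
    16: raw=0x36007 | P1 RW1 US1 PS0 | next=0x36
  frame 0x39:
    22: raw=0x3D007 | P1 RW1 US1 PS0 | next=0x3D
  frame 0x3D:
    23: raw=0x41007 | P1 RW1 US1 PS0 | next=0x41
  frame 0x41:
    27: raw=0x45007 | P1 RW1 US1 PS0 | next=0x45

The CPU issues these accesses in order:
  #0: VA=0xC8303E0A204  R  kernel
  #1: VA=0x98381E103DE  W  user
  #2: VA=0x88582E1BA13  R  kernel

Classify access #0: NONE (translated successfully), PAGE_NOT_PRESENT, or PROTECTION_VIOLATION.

Walk each access:
#0 VA=0xC8303E0A204 (r,kernel):
  L0: frame=0x21 idx=25 entry=0x25007 [P=1 RW=1 US=1 PS=0]
  L1: frame=0x25 idx=12 entry=0x28007 [P=1 RW=1 US=1 PS=0]
  L2: frame=0x28 idx=31 entry=0x29007 [P=1 RW=1 US=1 PS=0]
  L3: frame=0x29 idx=10 entry=0x2B007 [P=1 RW=1 US=1 PS=0]
  ✓ 0x2B204  — 4 lookups
#1 VA=0x98381E103DE (w,user):
  L0: frame=0x21 idx=19 entry=0x2E007 [P=1 RW=1 US=1 PS=0]
  L1: frame=0x2E idx=14 entry=0x30007 [P=1 RW=1 US=1 PS=0]
  L2: frame=0x30 idx=15 entry=0x33007 [P=1 RW=1 US=1 PS=0]
  L3: frame=0x33 idx=16 entry=0x36007 [P=1 RW=1 US=1 PS=0]
  ✓ 0x363DE  — 4 lookups
#2 VA=0x88582E1BA13 (r,kernel):
  L0: frame=0x21 idx=17 entry=0x39007 [P=1 RW=1 US=1 PS=0]
  L1: frame=0x39 idx=22 entry=0x3D007 [P=1 RW=1 US=1 PS=0]
  L2: frame=0x3D idx=23 entry=0x41007 [P=1 RW=1 US=1 PS=0]
  L3: frame=0x41 idx=27 entry=0x45007 [P=1 RW=1 US=1 PS=0]
  ✓ 0x45A13  — 4 lookups

Access #0 fault: NONE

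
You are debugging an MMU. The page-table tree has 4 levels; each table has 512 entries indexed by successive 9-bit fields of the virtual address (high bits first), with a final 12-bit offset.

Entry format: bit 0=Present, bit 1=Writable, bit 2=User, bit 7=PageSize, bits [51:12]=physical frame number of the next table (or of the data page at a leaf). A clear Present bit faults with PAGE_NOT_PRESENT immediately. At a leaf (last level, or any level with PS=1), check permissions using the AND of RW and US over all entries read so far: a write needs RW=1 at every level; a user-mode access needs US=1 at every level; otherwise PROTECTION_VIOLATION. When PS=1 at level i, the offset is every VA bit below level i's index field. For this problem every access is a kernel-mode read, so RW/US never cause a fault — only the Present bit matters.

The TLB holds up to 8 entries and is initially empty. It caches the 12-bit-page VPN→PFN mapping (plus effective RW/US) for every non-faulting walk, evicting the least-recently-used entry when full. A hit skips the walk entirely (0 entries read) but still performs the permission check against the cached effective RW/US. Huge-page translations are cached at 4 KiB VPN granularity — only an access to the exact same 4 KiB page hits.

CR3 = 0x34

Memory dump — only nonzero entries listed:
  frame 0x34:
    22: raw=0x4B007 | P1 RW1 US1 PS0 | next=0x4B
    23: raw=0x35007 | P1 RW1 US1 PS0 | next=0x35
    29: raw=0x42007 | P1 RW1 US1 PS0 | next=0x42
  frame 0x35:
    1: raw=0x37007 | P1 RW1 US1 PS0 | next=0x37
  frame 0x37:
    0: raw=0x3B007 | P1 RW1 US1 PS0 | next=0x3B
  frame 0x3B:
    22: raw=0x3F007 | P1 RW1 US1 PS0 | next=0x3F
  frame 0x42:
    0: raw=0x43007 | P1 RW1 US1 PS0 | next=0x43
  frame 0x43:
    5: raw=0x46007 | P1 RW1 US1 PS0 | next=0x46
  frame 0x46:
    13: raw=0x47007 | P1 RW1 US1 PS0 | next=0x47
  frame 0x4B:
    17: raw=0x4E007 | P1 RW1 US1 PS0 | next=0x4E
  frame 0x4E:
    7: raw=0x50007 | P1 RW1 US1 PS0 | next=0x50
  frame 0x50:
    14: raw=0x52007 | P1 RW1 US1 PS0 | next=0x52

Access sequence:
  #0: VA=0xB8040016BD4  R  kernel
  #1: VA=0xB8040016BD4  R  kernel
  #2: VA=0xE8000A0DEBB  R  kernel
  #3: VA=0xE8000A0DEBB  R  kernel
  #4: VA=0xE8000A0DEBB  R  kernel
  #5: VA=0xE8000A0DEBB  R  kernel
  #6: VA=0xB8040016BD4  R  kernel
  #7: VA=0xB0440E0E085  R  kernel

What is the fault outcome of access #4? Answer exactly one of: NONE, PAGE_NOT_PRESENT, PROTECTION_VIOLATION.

Per-access translation:
#0 VA=0xB8040016BD4 (r,kernel):
  L0: frame=0x34 idx=23 entry=0x35007 [P=1 RW=1 US=1 PS=0]
  L1: frame=0x35 idx=1 entry=0x37007 [P=1 RW=1 US=1 PS=0]
  L2: frame=0x37 idx=0 entry=0x3B007 [P=1 RW=1 US=1 PS=0]
  L3: frame=0x3B idx=22 entry=0x3F007 [P=1 RW=1 US=1 PS=0]
  ✓ 0x3FBD4  — 4 lookups
#1 VA=0xB8040016BD4 (r,kernel):
  TLB hit vpn=0xB8040016 → PA=0x3FBD4
#2 VA=0xE8000A0DEBB (r,kernel):
  L0: frame=0x34 idx=29 entry=0x42007 [P=1 RW=1 US=1 PS=0]
  L1: frame=0x42 idx=0 entry=0x43007 [P=1 RW=1 US=1 PS=0]
  L2: frame=0x43 idx=5 entry=0x46007 [P=1 RW=1 US=1 PS=0]
  L3: frame=0x46 idx=13 entry=0x47007 [P=1 RW=1 US=1 PS=0]
  ✓ 0x47EBB  — 4 lookups
#3 VA=0xE8000A0DEBB (r,kernel):
  TLB hit vpn=0xE8000A0D → PA=0x47EBB
#4 VA=0xE8000A0DEBB (r,kernel):
  TLB hit vpn=0xE8000A0D → PA=0x47EBB
#5 VA=0xE8000A0DEBB (r,kernel):
  TLB hit vpn=0xE8000A0D → PA=0x47EBB
#6 VA=0xB8040016BD4 (r,kernel):
  TLB hit vpn=0xB8040016 → PA=0x3FBD4
#7 VA=0xB0440E0E085 (r,kernel):
  L0: frame=0x34 idx=22 entry=0x4B007 [P=1 RW=1 US=1 PS=0]
  L1: frame=0x4B idx=17 entry=0x4E007 [P=1 RW=1 US=1 PS=0]
  L2: frame=0x4E idx=7 entry=0x50007 [P=1 RW=1 US=1 PS=0]
  L3: frame=0x50 idx=14 entry=0x52007 [P=1 RW=1 US=1 PS=0]
  ✓ 0x52085  — 4 lookups

Access #4 fault: NONE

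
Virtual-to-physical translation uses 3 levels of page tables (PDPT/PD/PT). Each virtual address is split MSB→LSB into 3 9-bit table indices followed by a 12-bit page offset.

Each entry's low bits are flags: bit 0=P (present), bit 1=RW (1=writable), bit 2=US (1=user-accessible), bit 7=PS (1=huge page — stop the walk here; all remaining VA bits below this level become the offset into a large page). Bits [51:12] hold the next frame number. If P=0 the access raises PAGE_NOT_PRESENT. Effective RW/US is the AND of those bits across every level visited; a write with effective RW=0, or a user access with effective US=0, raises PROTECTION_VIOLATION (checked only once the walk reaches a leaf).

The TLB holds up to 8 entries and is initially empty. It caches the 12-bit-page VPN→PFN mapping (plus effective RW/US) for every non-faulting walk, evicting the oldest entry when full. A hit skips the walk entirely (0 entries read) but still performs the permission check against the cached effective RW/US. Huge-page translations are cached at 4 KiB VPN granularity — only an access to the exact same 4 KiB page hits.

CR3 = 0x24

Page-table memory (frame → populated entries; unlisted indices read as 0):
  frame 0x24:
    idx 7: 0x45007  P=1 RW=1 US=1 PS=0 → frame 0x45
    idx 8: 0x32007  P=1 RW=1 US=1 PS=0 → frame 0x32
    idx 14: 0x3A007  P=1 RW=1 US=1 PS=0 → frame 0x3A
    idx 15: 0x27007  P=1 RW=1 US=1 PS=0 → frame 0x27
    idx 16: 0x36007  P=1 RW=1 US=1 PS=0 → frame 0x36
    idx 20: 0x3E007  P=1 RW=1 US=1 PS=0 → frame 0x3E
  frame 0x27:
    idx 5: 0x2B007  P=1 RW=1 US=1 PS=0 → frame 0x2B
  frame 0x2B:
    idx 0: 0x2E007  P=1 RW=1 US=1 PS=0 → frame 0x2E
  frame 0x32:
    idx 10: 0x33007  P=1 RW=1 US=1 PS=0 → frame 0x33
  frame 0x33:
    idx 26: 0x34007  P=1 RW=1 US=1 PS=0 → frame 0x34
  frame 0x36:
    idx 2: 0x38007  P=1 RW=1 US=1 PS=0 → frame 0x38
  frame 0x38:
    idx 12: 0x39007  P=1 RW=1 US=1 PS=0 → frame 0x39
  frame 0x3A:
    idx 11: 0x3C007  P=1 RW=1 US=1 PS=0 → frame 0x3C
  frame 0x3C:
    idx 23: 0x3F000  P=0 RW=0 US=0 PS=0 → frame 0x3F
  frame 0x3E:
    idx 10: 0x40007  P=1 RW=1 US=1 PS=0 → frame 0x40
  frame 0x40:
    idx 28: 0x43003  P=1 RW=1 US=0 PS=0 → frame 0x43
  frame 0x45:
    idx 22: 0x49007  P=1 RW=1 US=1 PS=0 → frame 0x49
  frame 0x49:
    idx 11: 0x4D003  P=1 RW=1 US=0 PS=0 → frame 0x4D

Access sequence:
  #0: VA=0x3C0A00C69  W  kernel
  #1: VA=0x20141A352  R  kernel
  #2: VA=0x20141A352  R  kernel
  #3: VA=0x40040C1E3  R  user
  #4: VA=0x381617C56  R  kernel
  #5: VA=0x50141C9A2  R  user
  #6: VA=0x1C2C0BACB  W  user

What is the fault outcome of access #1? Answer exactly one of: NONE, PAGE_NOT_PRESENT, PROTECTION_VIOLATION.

Walk each access:
#0 VA=0x3C0A00C69 (w,kernel):
  [0] read 0x24 idx=15: raw=0x27007 flags P=1 W=1 U=1 S=0
  [1] read 0x27 idx=5: raw=0x2B007 flags P=1 W=1 U=1 S=0
  [2] read 0x2B idx=0: raw=0x2E007 flags P=1 W=1 U=1 S=0
  ⇒ phys 0x2EC69  [3 reads]
#1 VA=0x20141A352 (r,kernel):
  [0] read 0x24 idx=8: raw=0x32007 flags P=1 W=1 U=1 S=0
  [1] read 0x32 idx=10: raw=0x33007 flags P=1 W=1 U=1 S=0
  [2] read 0x33 idx=26: raw=0x34007 flags P=1 W=1 U=1 S=0
  ⇒ phys 0x34352  [3 reads]
#2 VA=0x20141A352 (r,kernel):
  TLB hit vpn=0x20141A → PA=0x34352
#3 VA=0x40040C1E3 (r,user):
  [0] read 0x24 idx=16: raw=0x36007 flags P=1 W=1 U=1 S=0
  [1] read 0x36 idx=2: raw=0x38007 flags P=1 W=1 U=1 S=0
  [2] read 0x38 idx=12: raw=0x39007 flags P=1 W=1 U=1 S=0
  ⇒ phys 0x391E3  [3 reads]
#4 VA=0x381617C56 (r,kernel):
  [0] read 0x24 idx=14: raw=0x3A007 flags P=1 W=1 U=1 S=0
  [1] read 0x3A idx=11: raw=0x3C007 flags P=1 W=1 U=1 S=0
  [2] read 0x3C idx=23: raw=0x3F000 flags P=0 W=0 U=0 S=0
  → PAGE_NOT_PRESENT  (3 entries read)
#5 VA=0x50141C9A2 (r,user):
  [0] read 0x24 idx=20: raw=0x3E007 flags P=1 W=1 U=1 S=0
  [1] read 0x3E idx=10: raw=0x40007 flags P=1 W=1 U=1 S=0
  [2] read 0x40 idx=28: raw=0x43003 flags P=1 W=1 U=0 S=0
  → PROTECTION_VIOLATION  (3 entries read)
#6 VA=0x1C2C0BACB (w,user):
  [0] read 0x24 idx=7: raw=0x45007 flags P=1 W=1 U=1 S=0
  [1] read 0x45 idx=22: raw=0x49007 flags P=1 W=1 U=1 S=0
  [2] read 0x49 idx=11: raw=0x4D003 flags P=1 W=1 U=0 S=0
  → PROTECTION_VIOLATION  (3 entries read)

Access #1 fault: NONE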